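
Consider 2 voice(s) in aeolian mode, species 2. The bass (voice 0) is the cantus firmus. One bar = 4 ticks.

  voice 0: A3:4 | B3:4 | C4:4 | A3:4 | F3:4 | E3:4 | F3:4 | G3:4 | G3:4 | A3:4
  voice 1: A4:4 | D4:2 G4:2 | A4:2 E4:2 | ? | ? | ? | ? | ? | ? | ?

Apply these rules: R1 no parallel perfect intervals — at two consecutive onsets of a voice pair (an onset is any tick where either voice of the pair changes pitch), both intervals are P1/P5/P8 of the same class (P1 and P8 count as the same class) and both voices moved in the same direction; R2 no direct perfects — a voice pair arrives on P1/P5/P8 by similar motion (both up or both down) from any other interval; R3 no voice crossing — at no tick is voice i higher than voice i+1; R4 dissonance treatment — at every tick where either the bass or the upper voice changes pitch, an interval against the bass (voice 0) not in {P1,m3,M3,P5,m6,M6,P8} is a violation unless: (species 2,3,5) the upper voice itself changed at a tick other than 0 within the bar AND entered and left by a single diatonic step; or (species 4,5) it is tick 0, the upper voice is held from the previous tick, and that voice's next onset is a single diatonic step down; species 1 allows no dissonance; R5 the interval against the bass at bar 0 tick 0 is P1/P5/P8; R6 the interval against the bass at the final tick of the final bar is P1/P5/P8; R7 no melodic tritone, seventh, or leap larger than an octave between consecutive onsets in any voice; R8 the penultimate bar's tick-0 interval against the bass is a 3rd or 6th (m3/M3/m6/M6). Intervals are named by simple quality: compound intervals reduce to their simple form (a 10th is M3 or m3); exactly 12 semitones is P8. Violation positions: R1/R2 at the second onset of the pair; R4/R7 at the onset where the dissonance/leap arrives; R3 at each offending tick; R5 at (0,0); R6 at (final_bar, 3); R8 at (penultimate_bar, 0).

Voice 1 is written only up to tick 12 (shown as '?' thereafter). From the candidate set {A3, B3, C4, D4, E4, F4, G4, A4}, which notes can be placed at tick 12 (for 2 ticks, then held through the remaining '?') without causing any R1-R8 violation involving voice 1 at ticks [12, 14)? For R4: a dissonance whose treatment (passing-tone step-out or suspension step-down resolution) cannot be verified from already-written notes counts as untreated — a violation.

A3: violates R2
B3: violates R4
C4: legal
D4: violates R4
E4: legal
F4: legal
G4: violates R4
A4: legal

{A4, C4, E4, F4}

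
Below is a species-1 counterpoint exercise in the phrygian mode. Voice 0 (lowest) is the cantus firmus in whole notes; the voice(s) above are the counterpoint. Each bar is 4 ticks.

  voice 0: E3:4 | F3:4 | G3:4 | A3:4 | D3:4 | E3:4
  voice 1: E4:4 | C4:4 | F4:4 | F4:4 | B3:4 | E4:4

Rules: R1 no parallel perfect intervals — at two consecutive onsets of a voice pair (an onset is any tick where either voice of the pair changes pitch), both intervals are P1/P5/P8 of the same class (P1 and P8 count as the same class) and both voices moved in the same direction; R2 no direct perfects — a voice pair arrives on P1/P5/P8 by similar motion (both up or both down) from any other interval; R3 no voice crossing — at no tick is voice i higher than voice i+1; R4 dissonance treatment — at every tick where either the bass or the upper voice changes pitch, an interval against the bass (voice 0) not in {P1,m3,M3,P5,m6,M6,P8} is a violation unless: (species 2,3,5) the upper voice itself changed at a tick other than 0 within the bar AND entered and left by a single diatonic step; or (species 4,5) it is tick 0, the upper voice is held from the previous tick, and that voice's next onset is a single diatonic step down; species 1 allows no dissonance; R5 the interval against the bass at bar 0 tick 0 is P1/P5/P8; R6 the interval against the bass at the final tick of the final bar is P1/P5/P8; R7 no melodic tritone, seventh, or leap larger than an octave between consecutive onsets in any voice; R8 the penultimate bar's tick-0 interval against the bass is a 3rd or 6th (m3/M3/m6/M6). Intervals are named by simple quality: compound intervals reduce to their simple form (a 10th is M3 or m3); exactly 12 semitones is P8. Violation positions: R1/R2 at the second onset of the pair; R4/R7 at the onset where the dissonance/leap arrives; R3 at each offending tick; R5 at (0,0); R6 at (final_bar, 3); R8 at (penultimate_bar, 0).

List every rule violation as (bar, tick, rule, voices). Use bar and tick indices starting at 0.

bar 0: v0=E3 v1=E4 downbeat P8
bar 1: v0=F3 v1=C4 downbeat P5
bar 2: v0=G3 v1=F4 downbeat m7
bar 3: v0=A3 v1=F4 downbeat m6
bar 4: v0=D3 v1=B3 downbeat M6
bar 5: v0=E3 v1=E4 downbeat P8
  -> R4 @ bar 2 tick 0 v(0, 1): G3/F4 m7 untreated
  -> R7 @ bar 4 tick 0 v(1,): F4->B3 leap 6st
  -> R2 @ bar 5 tick 0 v(0, 1): D3/B3 M6 -> E3/E4 P8 similar

(2, 0, R4, (0, 1))
(4, 0, R7, (1,))
(5, 0, R2, (0, 1))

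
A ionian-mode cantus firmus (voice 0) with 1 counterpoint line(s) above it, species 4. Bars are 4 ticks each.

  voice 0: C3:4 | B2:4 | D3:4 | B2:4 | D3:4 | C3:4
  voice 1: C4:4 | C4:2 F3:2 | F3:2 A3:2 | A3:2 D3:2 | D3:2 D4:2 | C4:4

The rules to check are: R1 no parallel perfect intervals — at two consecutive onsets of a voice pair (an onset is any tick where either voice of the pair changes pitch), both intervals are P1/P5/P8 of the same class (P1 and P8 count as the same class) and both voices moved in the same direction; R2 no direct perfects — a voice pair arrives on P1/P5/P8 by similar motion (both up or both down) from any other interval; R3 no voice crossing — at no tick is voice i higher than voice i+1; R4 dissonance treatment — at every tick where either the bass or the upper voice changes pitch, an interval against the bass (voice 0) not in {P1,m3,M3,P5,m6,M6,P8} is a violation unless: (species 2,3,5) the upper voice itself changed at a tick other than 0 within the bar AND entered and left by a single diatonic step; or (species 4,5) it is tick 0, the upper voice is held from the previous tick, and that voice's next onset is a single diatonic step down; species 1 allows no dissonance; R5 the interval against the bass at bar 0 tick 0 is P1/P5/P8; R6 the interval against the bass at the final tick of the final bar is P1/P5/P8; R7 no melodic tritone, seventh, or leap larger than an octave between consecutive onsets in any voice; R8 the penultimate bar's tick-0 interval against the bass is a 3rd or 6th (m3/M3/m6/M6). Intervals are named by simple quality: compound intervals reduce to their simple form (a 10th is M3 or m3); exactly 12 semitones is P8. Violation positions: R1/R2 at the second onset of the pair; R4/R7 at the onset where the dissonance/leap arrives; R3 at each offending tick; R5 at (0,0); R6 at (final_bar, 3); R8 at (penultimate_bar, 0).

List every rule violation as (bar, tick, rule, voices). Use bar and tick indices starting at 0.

bar 0: v0=C3 v1=C4 downbeat P8
bar 1: v0=B2 v1=C4 downbeat m2
bar 2: v0=D3 v1=F3 downbeat m3
bar 3: v0=B2 v1=A3 downbeat m7
bar 4: v0=D3 v1=D3 downbeat P1
bar 5: v0=C3 v1=C4 downbeat P8
  -> R4 @ bar 1 tick 0 v(0, 1): B2/C4 m2 untreated
  -> R4 @ bar 1 tick 2 v(0, 1): B2/F3 TT untreated
  -> R4 @ bar 3 tick 0 v(0, 1): B2/A3 m7 untreated
  -> R8 @ bar 4 tick 0 v(0, 1): penult P1 not 3rd/6th
  -> R1 @ bar 5 tick 0 v(0, 1): D3/D4 P8 -> C3/C4 P8 similar

(1, 0, R4, (0, 1))
(1, 2, R4, (0, 1))
(3, 0, R4, (0, 1))
(4, 0, R8, (0, 1))
(5, 0, R1, (0, 1))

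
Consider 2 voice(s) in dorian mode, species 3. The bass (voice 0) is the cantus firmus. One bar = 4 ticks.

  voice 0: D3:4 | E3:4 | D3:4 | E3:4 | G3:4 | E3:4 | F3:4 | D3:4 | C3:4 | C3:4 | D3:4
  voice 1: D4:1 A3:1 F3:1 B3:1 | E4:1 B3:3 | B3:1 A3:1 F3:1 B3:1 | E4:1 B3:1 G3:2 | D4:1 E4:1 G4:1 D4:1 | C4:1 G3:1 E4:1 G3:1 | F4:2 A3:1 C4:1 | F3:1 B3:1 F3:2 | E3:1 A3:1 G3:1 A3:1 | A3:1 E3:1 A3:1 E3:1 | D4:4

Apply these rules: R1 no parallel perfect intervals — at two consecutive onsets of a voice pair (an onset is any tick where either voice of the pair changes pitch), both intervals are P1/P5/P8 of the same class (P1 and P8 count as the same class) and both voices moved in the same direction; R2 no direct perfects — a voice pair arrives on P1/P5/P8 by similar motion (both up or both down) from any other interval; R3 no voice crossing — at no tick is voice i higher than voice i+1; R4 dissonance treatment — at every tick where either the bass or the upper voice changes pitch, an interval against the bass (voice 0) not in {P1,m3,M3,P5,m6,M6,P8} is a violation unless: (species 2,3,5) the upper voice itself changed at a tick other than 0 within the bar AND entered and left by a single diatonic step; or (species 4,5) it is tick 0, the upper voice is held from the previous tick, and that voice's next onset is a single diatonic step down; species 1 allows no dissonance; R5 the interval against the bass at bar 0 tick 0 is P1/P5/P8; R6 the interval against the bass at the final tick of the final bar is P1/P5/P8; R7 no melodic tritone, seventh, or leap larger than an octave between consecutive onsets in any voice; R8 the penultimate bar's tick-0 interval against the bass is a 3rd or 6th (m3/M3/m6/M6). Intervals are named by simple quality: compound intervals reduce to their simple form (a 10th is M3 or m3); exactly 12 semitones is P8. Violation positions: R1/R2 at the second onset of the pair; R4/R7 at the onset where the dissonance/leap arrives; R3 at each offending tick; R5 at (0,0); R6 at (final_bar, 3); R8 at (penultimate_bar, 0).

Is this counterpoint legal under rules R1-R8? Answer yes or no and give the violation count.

bar 0: v0=D3 v1=D4 (P8)
bar 1: v0=E3 v1=E4 (P8)
bar 2: v0=D3 v1=B3 (M6)
bar 3: v0=E3 v1=E4 (P8)
bar 4: v0=G3 v1=D4 (P5)
bar 5: v0=E3 v1=C4 (m6)
bar 6: v0=F3 v1=F4 (P8)
bar 7: v0=D3 v1=F3 (m3)
bar 8: v0=C3 v1=E3 (M3)
bar 9: v0=C3 v1=A3 (M6)
bar 10: v0=D3 v1=D4 (P8)
  R7 @ bar0.3: F3->B3 leap 6st
  R2 @ bar1.0: D3/B3 M6 -> E3/E4 P8 similar
  R7 @ bar2.3: F3->B3 leap 6st
  R2 @ bar3.0: D3/B3 M6 -> E3/E4 P8 similar
  R2 @ bar4.0: E3/G3 m3 -> G3/D4 P5 similar
  R2 @ bar6.0: E3/G3 m3 -> F3/F4 P8 similar
  R7 @ bar6.0: G3->F4 leap 10st
  R7 @ bar7.1: F3->B3 leap 6st
  R7 @ bar7.2: B3->F3 leap 6st
  R2 @ bar10.0: C3/E3 M3 -> D3/D4 P8 similar
  R7 @ bar10.0: E3->D4 leap 10st

No (11 violations)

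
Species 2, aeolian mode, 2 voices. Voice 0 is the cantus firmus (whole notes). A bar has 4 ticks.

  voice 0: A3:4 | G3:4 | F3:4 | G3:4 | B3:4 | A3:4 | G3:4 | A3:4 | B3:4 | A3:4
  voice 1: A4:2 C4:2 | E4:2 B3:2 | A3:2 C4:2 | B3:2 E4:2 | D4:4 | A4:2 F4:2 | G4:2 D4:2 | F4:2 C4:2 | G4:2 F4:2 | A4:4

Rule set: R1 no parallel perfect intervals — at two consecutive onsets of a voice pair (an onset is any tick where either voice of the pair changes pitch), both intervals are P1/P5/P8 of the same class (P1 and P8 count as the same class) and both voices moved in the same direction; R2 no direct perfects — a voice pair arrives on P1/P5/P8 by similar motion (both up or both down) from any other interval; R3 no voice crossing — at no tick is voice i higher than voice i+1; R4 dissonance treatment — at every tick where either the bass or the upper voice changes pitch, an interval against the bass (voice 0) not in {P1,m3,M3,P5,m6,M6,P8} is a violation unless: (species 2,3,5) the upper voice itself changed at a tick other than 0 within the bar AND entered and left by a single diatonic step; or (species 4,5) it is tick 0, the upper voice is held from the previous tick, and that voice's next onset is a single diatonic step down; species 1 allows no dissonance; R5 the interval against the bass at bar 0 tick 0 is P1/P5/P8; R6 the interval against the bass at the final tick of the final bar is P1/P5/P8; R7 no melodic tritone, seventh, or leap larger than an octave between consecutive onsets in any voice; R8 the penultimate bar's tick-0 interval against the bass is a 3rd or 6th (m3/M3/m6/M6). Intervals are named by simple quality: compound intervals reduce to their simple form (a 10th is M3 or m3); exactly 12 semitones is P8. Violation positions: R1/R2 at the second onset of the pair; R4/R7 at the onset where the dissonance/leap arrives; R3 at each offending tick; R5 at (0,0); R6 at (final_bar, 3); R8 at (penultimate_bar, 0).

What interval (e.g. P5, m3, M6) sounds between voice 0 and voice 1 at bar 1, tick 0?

M6

voice 0=G3 voice 1=E4 -> M6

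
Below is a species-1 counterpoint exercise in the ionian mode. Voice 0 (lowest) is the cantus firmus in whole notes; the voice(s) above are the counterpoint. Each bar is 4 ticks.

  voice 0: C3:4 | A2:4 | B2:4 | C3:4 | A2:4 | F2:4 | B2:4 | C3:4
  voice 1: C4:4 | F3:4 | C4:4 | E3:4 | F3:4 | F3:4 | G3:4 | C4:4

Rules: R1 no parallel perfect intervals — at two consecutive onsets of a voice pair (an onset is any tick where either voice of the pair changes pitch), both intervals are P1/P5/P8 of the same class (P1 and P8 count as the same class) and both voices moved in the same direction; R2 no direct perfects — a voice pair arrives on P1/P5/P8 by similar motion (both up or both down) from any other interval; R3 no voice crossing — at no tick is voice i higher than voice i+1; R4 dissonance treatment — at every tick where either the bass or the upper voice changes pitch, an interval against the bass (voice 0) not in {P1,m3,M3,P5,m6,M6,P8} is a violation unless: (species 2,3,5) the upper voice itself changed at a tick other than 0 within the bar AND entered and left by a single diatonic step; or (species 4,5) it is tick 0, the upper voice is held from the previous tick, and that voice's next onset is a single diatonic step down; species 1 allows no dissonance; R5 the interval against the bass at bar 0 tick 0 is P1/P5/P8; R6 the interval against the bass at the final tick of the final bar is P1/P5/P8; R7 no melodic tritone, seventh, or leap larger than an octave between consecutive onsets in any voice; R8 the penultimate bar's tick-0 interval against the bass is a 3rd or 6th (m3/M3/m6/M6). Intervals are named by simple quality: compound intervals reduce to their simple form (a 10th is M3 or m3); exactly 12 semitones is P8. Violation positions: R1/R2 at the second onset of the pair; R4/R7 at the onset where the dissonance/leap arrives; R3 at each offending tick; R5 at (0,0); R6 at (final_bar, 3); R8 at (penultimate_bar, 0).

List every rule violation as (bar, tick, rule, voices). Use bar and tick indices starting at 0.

bar 0: v0=C3 v1=C4 downbeat P8
bar 1: v0=A2 v1=F3 downbeat m6
bar 2: v0=B2 v1=C4 downbeat m2
bar 3: v0=C3 v1=E3 downbeat M3
bar 4: v0=A2 v1=F3 downbeat m6
bar 5: v0=F2 v1=F3 downbeat P8
bar 6: v0=B2 v1=G3 downbeat m6
bar 7: v0=C3 v1=C4 downbeat P8
  -> R4 @ bar 2 tick 0 v(0, 1): B2/C4 m2 untreated
  -> R7 @ bar 6 tick 0 v(0,): F2->B2 leap 6st
  -> R2 @ bar 7 tick 0 v(0, 1): B2/G3 m6 -> C3/C4 P8 similar

(2, 0, R4, (0, 1))
(6, 0, R7, (0,))
(7, 0, R2, (0, 1))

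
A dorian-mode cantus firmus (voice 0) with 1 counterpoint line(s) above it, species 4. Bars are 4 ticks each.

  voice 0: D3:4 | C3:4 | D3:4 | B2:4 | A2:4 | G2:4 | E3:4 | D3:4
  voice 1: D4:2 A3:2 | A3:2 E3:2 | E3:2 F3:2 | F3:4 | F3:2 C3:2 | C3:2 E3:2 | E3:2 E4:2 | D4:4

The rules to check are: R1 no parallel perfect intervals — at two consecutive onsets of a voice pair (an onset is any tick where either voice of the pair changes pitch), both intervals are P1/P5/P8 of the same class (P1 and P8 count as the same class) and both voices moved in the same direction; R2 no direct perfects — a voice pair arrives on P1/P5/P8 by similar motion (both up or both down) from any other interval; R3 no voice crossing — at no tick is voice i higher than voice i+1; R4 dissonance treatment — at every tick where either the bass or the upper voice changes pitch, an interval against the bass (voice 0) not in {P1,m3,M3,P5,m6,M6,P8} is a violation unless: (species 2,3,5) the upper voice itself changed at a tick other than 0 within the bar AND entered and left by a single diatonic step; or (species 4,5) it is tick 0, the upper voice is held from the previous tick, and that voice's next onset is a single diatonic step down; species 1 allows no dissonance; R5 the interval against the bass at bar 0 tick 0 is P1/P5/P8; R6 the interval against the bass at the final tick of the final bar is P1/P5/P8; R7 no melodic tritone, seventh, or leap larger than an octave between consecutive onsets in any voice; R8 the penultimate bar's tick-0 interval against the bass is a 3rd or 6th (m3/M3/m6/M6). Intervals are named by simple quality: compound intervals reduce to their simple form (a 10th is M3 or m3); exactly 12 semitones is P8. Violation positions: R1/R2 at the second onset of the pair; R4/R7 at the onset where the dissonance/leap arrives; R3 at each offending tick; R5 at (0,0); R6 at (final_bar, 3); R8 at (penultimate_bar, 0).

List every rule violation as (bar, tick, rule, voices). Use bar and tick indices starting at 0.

(2, 0, R4, (0, 1))
(3, 0, R4, (0, 1))
(5, 0, R4, (0, 1))
(6, 0, R8, (0, 1))
(7, 0, R1, (0, 1))

bar 0: v0=D3 v1=D4 downbeat P8
bar 1: v0=C3 v1=A3 downbeat M6
bar 2: v0=D3 v1=E3 downbeat M2
bar 3: v0=B2 v1=F3 downbeat TT
bar 4: v0=A2 v1=F3 downbeat m6
bar 5: v0=G2 v1=C3 downbeat P4
bar 6: v0=E3 v1=E3 downbeat P1
bar 7: v0=D3 v1=D4 downbeat P8
  -> R4 @ bar 2 tick 0 v(0, 1): D3/E3 M2 untreated
  -> R4 @ bar 3 tick 0 v(0, 1): B2/F3 TT untreated
  -> R4 @ bar 5 tick 0 v(0, 1): G2/C3 P4 untreated
  -> R8 @ bar 6 tick 0 v(0, 1): penult P1 not 3rd/6th
  -> R1 @ bar 7 tick 0 v(0, 1): E3/E4 P8 -> D3/D4 P8 similar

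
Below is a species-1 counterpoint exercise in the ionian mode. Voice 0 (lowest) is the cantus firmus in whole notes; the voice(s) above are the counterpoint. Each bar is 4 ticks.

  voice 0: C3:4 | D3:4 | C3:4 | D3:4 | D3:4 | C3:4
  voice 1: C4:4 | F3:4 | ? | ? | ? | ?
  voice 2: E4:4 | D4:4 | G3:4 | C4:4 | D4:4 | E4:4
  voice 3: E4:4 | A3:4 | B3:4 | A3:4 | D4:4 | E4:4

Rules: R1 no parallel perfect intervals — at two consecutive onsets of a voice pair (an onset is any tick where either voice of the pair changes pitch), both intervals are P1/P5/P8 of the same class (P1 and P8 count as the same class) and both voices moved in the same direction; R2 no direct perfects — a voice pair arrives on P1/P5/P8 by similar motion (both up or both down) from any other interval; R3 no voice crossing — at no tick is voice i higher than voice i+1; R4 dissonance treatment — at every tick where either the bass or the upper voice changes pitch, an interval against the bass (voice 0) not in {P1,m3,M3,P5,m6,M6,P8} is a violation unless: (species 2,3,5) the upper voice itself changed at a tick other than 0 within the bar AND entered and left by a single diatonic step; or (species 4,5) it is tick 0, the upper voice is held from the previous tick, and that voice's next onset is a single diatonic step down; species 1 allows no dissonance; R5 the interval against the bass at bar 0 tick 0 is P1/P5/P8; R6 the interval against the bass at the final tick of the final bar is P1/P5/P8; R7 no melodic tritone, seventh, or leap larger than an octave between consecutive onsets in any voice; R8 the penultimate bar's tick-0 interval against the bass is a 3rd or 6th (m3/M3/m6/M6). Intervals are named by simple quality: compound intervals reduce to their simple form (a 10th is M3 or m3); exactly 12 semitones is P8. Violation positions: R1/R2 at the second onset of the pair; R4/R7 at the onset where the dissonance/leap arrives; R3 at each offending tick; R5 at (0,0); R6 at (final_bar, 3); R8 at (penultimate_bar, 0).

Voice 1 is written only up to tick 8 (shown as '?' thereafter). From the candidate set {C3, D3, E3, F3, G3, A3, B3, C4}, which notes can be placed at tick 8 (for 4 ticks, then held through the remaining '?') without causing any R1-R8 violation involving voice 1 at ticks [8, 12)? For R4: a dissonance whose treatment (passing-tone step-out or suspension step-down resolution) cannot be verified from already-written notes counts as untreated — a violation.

{E3, G3}

C3: violates R2
D3: violates R4
E3: legal
F3: violates R4
G3: legal
A3: violates R3
B3: violates R2,R3,R4,R7
C4: violates R3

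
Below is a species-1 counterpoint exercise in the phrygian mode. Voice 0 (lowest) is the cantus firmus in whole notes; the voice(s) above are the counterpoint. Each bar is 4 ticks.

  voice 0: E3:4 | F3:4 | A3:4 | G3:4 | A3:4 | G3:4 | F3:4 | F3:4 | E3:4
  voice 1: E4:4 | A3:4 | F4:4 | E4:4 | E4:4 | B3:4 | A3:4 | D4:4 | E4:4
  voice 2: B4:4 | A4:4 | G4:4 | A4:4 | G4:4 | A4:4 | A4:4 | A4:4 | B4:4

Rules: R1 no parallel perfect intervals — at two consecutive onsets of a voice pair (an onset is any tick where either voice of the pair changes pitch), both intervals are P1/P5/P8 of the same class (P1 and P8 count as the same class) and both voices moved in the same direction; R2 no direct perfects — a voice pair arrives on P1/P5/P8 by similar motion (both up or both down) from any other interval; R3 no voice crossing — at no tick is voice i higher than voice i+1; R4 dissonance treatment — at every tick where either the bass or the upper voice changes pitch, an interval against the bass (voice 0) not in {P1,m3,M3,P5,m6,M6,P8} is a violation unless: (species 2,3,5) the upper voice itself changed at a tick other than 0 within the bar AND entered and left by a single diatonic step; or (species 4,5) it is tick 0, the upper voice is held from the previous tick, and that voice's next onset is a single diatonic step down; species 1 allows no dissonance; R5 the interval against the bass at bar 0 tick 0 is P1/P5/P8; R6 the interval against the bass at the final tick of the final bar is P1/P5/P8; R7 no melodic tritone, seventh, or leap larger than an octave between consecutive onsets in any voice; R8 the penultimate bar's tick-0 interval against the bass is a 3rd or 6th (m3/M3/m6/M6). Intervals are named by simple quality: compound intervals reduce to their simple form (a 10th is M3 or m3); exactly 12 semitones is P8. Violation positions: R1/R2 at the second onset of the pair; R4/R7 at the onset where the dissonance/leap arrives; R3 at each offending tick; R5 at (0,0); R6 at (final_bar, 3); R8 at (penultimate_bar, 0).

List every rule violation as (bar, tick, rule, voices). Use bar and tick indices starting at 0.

(1, 0, R2, (1, 2))
(2, 0, R4, (0, 2))
(3, 0, R4, (0, 2))
(4, 0, R4, (0, 2))
(5, 0, R4, (0, 2))
(8, 0, R1, (1, 2))

bar 0: v0=E3 v1=E4 v2=B4 downbeat P5
bar 1: v0=F3 v1=A3 v2=A4 downbeat M3
bar 2: v0=A3 v1=F4 v2=G4 downbeat m7
bar 3: v0=G3 v1=E4 v2=A4 downbeat M2
bar 4: v0=A3 v1=E4 v2=G4 downbeat m7
bar 5: v0=G3 v1=B3 v2=A4 downbeat M2
bar 6: v0=F3 v1=A3 v2=A4 downbeat M3
bar 7: v0=F3 v1=D4 v2=A4 downbeat M3
bar 8: v0=E3 v1=E4 v2=B4 downbeat P5
  -> R2 @ bar 1 tick 0 v(1, 2): E4/B4 P5 -> A3/A4 P8 similar
  -> R4 @ bar 2 tick 0 v(0, 2): A3/G4 m7 untreated
  -> R4 @ bar 3 tick 0 v(0, 2): G3/A4 M2 untreated
  -> R4 @ bar 4 tick 0 v(0, 2): A3/G4 m7 untreated
  -> R4 @ bar 5 tick 0 v(0, 2): G3/A4 M2 untreated
  -> R1 @ bar 8 tick 0 v(1, 2): D4/A4 P5 -> E4/B4 P5 similar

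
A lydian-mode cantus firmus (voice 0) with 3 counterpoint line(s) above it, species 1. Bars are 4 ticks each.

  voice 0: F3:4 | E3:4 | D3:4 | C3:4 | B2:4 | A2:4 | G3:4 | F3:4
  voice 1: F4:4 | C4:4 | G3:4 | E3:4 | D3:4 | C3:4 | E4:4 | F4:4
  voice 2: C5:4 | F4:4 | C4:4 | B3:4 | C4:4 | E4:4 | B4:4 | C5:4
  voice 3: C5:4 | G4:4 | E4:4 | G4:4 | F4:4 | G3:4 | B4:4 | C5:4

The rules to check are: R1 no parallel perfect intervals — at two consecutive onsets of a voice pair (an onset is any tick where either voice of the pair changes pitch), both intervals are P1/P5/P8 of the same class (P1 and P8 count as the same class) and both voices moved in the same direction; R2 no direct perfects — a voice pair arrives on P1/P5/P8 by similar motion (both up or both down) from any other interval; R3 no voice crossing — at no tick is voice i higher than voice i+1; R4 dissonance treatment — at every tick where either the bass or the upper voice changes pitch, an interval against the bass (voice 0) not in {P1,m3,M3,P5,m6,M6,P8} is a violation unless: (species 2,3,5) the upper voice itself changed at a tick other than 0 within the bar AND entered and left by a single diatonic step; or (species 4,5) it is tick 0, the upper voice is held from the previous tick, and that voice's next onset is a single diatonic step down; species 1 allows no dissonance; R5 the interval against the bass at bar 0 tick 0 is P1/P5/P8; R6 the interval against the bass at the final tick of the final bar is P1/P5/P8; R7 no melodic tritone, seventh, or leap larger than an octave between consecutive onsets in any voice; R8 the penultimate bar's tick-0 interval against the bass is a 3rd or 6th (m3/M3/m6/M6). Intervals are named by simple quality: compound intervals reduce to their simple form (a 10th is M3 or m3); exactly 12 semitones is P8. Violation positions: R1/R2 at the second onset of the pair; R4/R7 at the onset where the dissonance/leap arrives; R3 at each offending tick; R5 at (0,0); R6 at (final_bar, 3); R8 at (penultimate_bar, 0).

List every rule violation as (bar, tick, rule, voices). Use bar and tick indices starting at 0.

bar 0: v0=F3 v1=F4 v2=C5 v3=C5 downbeat P5
bar 1: v0=E3 v1=C4 v2=F4 v3=G4 downbeat m3
bar 2: v0=D3 v1=G3 v2=C4 v3=E4 downbeat M2
bar 3: v0=C3 v1=E3 v2=B3 v3=G4 downbeat P5
bar 4: v0=B2 v1=D3 v2=C4 v3=F4 downbeat TT
bar 5: v0=A2 v1=C3 v2=E4 v3=G3 downbeat m7
bar 6: v0=G3 v1=E4 v2=B4 v3=B4 downbeat M3
bar 7: v0=F3 v1=F4 v2=C5 v3=C5 downbeat P5
  -> R1 @ bar 1 tick 0 v(1, 3): F4/C5 P5 -> C4/G4 P5 similar
  -> R4 @ bar 1 tick 0 v(0, 2): E3/F4 m2 untreated
  -> R4 @ bar 2 tick 0 v(0, 1): D3/G3 P4 untreated
  -> R4 @ bar 2 tick 0 v(0, 2): D3/C4 m7 untreated
  -> R4 @ bar 2 tick 0 v(0, 3): D3/E4 M2 untreated
  -> R2 @ bar 3 tick 0 v(1, 2): G3/C4 P4 -> E3/B3 P5 similar
  -> R4 @ bar 3 tick 0 v(0, 2): C3/B3 M7 untreated
  -> R4 @ bar 4 tick 0 v(0, 2): B2/C4 m2 untreated
  -> R4 @ bar 4 tick 0 v(0, 3): B2/F4 TT untreated
  -> R2 @ bar 5 tick 0 v(1, 3): D3/F4 m3 -> C3/G3 P5 similar
  -> R3 @ bar 5 tick 0 v(2, 3): E4 above G3
  -> R4 @ bar 5 tick 0 v(0, 3): A2/G3 m7 untreated
  -> R7 @ bar 5 tick 0 v(3,): F4->G3 leap 10st
  -> R3 @ bar 5 tick 1 v(2, 3): E4 above G3
  -> R3 @ bar 5 tick 2 v(2, 3): E4 above G3
  -> R3 @ bar 5 tick 3 v(2, 3): E4 above G3
  -> R1 @ bar 6 tick 0 v(1, 3): C3/G3 P5 -> E4/B4 P5 similar
  -> R2 @ bar 6 tick 0 v(1, 2): C3/E4 M3 -> E4/B4 P5 similar
  -> R2 @ bar 6 tick 0 v(2, 3): E4/G3 M6 -> B4/B4 P1 similar
  -> R7 @ bar 6 tick 0 v(0,): A2->G3 leap 10st
  -> R7 @ bar 6 tick 0 v(1,): C3->E4 leap 16st
  -> R7 @ bar 6 tick 0 v(3,): G3->B4 leap 16st
  -> R1 @ bar 7 tick 0 v(1, 2): E4/B4 P5 -> F4/C5 P5 similar
  -> R1 @ bar 7 tick 0 v(1, 3): E4/B4 P5 -> F4/C5 P5 similar
  -> R1 @ bar 7 tick 0 v(2, 3): B4/B4 P1 -> C5/C5 P1 similar

(1, 0, R1, (1, 3))
(1, 0, R4, (0, 2))
(2, 0, R4, (0, 1))
(2, 0, R4, (0, 2))
(2, 0, R4, (0, 3))
(3, 0, R2, (1, 2))
(3, 0, R4, (0, 2))
(4, 0, R4, (0, 2))
(4, 0, R4, (0, 3))
(5, 0, R2, (1, 3))
(5, 0, R3, (2, 3))
(5, 0, R4, (0, 3))
(5, 0, R7, (3,))
(5, 1, R3, (2, 3))
(5, 2, R3, (2, 3))
(5, 3, R3, (2, 3))
(6, 0, R1, (1, 3))
(6, 0, R2, (1, 2))
(6, 0, R2, (2, 3))
(6, 0, R7, (0,))
(6, 0, R7, (1,))
(6, 0, R7, (3,))
(7, 0, R1, (1, 2))
(7, 0, R1, (1, 3))
(7, 0, R1, (2, 3))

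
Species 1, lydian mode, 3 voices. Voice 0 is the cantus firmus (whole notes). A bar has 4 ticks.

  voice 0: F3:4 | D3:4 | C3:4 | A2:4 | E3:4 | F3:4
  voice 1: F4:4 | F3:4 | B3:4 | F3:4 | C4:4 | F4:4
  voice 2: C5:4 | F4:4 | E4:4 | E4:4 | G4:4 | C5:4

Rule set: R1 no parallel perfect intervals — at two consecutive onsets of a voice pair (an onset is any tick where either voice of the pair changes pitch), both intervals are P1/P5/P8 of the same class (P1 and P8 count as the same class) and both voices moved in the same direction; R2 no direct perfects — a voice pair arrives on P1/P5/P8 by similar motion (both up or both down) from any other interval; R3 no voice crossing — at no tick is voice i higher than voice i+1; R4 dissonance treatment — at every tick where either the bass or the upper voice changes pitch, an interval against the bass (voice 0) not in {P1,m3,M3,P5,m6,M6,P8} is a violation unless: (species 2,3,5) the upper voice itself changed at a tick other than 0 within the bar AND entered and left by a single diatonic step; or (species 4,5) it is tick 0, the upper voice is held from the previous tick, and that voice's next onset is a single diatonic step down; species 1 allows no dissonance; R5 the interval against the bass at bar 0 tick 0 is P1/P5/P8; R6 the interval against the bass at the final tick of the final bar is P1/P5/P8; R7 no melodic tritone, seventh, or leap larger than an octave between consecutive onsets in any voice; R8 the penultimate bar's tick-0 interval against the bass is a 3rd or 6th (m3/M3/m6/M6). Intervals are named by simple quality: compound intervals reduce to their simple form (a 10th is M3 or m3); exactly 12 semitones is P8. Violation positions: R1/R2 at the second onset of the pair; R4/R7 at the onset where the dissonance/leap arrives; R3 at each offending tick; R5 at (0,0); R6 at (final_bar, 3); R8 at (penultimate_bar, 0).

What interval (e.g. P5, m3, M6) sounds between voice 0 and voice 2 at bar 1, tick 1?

voice 0=D3 voice 2=F4 -> m3

m3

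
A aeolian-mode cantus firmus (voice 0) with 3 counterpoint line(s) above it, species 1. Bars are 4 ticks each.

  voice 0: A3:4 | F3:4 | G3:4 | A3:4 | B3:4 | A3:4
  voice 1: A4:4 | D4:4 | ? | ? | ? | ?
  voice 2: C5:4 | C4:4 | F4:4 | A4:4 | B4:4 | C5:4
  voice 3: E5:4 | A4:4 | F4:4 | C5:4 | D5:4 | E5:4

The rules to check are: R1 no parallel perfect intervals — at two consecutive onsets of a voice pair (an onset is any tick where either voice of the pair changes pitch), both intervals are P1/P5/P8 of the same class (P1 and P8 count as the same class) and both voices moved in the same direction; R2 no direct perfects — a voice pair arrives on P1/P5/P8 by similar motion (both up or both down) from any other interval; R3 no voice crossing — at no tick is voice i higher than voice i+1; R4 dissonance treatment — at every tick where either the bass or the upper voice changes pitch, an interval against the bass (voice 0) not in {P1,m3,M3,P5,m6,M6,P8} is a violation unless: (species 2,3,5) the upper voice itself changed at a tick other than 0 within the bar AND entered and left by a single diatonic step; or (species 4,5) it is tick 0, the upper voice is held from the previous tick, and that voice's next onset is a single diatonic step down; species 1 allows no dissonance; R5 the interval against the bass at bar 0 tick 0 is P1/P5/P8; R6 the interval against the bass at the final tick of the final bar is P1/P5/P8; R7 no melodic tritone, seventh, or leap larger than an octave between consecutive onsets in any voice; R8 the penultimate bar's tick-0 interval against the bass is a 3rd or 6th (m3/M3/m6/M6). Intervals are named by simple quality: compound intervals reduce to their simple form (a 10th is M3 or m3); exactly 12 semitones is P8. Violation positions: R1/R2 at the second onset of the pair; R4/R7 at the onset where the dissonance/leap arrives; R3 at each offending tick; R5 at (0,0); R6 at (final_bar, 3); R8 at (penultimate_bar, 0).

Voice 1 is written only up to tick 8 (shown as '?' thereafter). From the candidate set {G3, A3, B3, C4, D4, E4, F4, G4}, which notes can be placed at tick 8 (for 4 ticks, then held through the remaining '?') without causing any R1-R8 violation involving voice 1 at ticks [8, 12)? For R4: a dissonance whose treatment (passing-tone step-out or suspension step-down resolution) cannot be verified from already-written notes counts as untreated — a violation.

{B3, D4, E4, G3}

G3: legal
A3: violates R4
B3: legal
C4: violates R4
D4: legal
E4: legal
F4: violates R2,R4
G4: violates R2,R3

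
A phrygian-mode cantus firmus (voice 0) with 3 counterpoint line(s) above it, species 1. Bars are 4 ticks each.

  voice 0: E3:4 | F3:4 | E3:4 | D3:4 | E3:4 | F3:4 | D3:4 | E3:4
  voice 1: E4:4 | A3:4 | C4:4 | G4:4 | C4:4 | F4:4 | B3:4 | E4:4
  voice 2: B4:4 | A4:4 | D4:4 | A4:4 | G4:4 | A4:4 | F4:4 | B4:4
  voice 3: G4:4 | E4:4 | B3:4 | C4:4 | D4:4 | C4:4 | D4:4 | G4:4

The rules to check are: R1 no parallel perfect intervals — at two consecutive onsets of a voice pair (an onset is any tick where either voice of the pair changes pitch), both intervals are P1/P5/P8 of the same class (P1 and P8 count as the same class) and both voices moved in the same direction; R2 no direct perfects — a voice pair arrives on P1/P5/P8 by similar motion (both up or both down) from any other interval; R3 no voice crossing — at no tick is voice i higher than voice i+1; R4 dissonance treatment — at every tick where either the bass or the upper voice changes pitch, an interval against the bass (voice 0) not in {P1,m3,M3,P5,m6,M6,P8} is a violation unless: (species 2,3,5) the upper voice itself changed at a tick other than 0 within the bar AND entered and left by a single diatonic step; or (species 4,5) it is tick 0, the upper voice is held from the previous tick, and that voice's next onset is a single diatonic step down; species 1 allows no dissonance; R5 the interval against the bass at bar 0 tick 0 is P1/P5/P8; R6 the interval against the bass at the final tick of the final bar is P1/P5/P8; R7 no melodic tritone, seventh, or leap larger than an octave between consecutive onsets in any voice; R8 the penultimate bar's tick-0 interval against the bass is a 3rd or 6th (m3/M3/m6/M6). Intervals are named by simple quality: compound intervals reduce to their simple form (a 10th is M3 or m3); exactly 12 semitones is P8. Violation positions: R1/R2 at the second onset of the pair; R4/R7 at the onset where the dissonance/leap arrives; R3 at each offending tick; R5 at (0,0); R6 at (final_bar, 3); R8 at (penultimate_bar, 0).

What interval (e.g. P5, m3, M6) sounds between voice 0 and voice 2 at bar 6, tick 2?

m3

voice 0=D3 voice 2=F4 -> m3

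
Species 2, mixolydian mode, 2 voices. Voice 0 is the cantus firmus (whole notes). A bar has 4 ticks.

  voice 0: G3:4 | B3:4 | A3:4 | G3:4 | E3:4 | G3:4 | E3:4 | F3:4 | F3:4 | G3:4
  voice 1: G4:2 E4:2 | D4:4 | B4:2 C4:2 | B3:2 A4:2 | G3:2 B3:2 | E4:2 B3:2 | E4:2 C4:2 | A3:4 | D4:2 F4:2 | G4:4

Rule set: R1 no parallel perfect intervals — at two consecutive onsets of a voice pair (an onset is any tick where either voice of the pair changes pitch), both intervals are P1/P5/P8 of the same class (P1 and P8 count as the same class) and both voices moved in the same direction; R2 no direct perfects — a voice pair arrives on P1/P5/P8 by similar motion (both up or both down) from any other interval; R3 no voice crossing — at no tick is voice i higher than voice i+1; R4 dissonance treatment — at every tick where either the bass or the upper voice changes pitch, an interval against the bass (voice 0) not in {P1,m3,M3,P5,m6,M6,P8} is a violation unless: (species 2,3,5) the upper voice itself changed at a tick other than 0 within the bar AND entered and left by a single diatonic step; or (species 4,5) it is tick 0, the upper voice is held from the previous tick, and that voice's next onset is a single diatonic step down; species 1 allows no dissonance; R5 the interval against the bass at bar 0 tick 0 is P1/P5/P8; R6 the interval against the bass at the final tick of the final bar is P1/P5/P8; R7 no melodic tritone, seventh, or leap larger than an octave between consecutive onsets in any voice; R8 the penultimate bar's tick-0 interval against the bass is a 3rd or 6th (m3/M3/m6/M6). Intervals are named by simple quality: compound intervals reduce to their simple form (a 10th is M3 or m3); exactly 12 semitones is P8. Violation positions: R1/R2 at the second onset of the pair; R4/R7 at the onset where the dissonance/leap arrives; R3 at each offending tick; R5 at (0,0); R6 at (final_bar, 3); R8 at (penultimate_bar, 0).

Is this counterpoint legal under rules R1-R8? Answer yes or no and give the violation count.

bar 0: v0=G3 v1=G4 (P8)
bar 1: v0=B3 v1=D4 (m3)
bar 2: v0=A3 v1=B4 (M2)
bar 3: v0=G3 v1=B3 (M3)
bar 4: v0=E3 v1=G3 (m3)
bar 5: v0=G3 v1=E4 (M6)
bar 6: v0=E3 v1=E4 (P8)
bar 7: v0=F3 v1=A3 (M3)
bar 8: v0=F3 v1=D4 (M6)
bar 9: v0=G3 v1=G4 (P8)
  R4 @ bar2.0: A3/B4 M2 untreated
  R7 @ bar2.2: B4->C4 leap 11st
  R4 @ bar3.2: G3/A4 M2 untreated
  R7 @ bar3.2: B3->A4 leap 10st
  R7 @ bar4.0: A4->G3 leap 14st
  R1 @ bar9.0: F3/F4 P8 -> G3/G4 P8 similar

No (6 violations)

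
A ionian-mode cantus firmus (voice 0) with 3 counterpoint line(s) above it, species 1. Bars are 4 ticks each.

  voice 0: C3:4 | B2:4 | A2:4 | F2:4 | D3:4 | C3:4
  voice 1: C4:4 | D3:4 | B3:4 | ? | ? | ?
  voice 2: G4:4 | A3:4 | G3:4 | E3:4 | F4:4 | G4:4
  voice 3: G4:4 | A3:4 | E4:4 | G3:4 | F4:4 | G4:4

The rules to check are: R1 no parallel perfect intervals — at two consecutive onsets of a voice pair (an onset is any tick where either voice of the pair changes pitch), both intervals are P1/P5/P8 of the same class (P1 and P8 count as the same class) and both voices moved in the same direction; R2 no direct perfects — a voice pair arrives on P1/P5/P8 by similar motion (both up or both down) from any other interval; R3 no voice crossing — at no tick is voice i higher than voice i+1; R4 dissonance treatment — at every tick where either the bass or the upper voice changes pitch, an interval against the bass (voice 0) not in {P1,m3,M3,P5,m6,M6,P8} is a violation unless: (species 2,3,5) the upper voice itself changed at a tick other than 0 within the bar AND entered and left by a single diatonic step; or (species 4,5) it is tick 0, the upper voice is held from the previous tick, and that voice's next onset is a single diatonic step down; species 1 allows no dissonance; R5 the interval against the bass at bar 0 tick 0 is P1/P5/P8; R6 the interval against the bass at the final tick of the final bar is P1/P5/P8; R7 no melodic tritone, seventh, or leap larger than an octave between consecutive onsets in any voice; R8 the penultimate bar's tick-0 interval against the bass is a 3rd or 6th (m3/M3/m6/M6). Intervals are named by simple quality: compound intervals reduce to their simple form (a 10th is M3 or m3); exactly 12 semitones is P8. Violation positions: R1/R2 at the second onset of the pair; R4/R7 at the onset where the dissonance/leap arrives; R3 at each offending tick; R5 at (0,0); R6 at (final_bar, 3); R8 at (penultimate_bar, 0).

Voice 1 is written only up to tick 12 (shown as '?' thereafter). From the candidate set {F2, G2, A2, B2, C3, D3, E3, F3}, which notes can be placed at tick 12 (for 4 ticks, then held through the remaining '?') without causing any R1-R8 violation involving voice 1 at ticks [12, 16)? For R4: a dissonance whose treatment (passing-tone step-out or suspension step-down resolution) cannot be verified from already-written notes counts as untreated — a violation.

F2: violates R2,R7
G2: violates R2,R4,R7
A2: violates R2,R7
B2: violates R4
C3: violates R2,R7
D3: legal
E3: violates R2,R4
F3: violates R2,R3,R7

{D3}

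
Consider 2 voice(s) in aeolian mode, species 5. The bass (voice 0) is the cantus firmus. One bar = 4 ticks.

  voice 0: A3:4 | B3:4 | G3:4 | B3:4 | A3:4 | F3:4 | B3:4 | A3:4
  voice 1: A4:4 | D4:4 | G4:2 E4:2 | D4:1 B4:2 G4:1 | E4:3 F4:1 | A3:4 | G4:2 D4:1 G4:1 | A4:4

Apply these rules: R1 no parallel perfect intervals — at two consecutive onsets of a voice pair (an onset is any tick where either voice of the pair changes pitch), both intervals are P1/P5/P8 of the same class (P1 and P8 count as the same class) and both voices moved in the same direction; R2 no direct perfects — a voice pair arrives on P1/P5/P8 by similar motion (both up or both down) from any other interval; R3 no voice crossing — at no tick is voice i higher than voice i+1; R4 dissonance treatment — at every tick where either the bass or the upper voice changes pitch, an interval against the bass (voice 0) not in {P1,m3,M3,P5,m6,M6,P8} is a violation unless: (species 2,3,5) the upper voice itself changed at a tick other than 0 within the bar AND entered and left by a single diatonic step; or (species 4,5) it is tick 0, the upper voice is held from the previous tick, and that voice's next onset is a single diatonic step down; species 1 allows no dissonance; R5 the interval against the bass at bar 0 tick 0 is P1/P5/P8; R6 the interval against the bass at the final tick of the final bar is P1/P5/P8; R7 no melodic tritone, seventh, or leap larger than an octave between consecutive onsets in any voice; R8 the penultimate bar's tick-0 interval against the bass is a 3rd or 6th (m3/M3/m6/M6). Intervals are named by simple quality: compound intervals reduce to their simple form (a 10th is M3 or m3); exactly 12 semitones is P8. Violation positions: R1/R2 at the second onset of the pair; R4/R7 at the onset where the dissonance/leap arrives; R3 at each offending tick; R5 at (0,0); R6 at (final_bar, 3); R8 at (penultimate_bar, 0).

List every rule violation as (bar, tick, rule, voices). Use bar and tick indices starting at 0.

bar 0: v0=A3 v1=A4 downbeat P8
bar 1: v0=B3 v1=D4 downbeat m3
bar 2: v0=G3 v1=G4 downbeat P8
bar 3: v0=B3 v1=D4 downbeat m3
bar 4: v0=A3 v1=E4 downbeat P5
bar 5: v0=F3 v1=A3 downbeat M3
bar 6: v0=B3 v1=G4 downbeat m6
bar 7: v0=A3 v1=A4 downbeat P8
  -> R2 @ bar 4 tick 0 v(0, 1): B3/G4 m6 -> A3/E4 P5 similar
  -> R7 @ bar 6 tick 0 v(0,): F3->B3 leap 6st
  -> R7 @ bar 6 tick 0 v(1,): A3->G4 leap 10st

(4, 0, R2, (0, 1))
(6, 0, R7, (0,))
(6, 0, R7, (1,))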